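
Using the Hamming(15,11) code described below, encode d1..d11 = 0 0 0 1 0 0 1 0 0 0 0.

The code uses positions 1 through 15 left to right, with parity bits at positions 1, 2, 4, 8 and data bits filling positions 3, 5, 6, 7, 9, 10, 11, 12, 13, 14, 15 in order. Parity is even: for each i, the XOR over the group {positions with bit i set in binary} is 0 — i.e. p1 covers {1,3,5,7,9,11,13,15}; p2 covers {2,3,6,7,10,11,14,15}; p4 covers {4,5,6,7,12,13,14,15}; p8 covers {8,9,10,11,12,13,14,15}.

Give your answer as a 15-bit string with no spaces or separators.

000100110010000

Place data at non-parity positions: p1 p2 0 p4 0 0 1 p8 0 0 1 0 0 0 0
p1 (pos 1,3,5,7,9,11,13,15): XOR of data positions = 0⊕0⊕1⊕0⊕1⊕0⊕0 = 0
p2 (pos 2,3,6,7,10,11,14,15): XOR of data positions = 0⊕0⊕1⊕0⊕1⊕0⊕0 = 0
p4 (pos 4,5,6,7,12,13,14,15): XOR of data positions = 0⊕0⊕1⊕0⊕0⊕0⊕0 = 1
p8 (pos 8,9,10,11,12,13,14,15): XOR of data positions = 0⊕0⊕1⊕0⊕0⊕0⊕0 = 1
Codeword: 000100110010000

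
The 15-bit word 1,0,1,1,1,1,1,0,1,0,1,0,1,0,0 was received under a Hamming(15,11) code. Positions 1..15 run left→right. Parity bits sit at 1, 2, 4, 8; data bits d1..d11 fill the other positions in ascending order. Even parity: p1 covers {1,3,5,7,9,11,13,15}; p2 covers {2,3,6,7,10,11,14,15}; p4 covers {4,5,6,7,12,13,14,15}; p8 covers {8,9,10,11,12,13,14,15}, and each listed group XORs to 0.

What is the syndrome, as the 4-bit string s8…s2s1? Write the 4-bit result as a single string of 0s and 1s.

s1 (pos 1,3,5,7,9,11,13,15): 1⊕1⊕1⊕1⊕1⊕1⊕1⊕0 = 1
s2 (pos 2,3,6,7,10,11,14,15): 0⊕1⊕1⊕1⊕0⊕1⊕0⊕0 = 0
s4 (pos 4,5,6,7,12,13,14,15): 1⊕1⊕1⊕1⊕0⊕1⊕0⊕0 = 1
s8 (pos 8,9,10,11,12,13,14,15): 0⊕1⊕0⊕1⊕0⊕1⊕0⊕0 = 1
Syndrome s8…s1 = 1101 → error at position 13.

1101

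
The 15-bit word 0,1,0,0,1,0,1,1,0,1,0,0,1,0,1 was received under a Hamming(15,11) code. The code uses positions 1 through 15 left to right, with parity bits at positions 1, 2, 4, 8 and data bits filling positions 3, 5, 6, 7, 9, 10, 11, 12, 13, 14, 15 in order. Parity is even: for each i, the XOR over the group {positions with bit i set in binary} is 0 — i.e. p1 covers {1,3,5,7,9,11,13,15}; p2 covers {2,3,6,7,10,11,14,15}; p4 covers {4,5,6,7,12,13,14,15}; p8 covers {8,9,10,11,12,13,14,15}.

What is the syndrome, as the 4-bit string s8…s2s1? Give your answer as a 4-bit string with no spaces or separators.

s1 (pos 1,3,5,7,9,11,13,15): 0⊕0⊕1⊕1⊕0⊕0⊕1⊕1 = 0
s2 (pos 2,3,6,7,10,11,14,15): 1⊕0⊕0⊕1⊕1⊕0⊕0⊕1 = 0
s4 (pos 4,5,6,7,12,13,14,15): 0⊕1⊕0⊕1⊕0⊕1⊕0⊕1 = 0
s8 (pos 8,9,10,11,12,13,14,15): 1⊕0⊕1⊕0⊕0⊕1⊕0⊕1 = 0
Syndrome s8…s1 = 0000 → no error.

0000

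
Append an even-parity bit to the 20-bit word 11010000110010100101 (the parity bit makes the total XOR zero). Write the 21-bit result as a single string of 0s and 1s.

XOR of the 20 data bits: 1⊕1⊕0⊕1⊕0⊕0⊕0⊕0⊕1⊕1⊕0⊕0⊕1⊕0⊕1⊕0⊕0⊕1⊕0⊕1 = 1
Parity bit = 1 (so all 21 bits XOR to 0).

110100001100101001011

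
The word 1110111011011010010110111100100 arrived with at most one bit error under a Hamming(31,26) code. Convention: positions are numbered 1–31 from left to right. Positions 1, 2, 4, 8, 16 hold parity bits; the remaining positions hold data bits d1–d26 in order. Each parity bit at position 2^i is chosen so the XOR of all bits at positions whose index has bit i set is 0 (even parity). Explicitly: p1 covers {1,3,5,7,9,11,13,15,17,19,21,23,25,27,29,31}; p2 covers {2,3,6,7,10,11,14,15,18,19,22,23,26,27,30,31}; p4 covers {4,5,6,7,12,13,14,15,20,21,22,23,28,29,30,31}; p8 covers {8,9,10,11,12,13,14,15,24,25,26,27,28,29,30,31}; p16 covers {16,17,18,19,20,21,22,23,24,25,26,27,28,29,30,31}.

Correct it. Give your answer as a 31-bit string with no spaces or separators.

s1 (pos 1,3,5,7,9,11,13,15,17,19,21,23,25,27,29,31): 1⊕1⊕1⊕1⊕1⊕0⊕1⊕1⊕0⊕0⊕1⊕1⊕1⊕0⊕1⊕0 = 1
s2 (pos 2,3,6,7,10,11,14,15,18,19,22,23,26,27,30,31): 1⊕1⊕1⊕1⊕1⊕0⊕0⊕1⊕1⊕0⊕0⊕1⊕1⊕0⊕0⊕0 = 1
s4 (pos 4,5,6,7,12,13,14,15,20,21,22,23,28,29,30,31): 0⊕1⊕1⊕1⊕1⊕1⊕0⊕1⊕1⊕1⊕0⊕1⊕0⊕1⊕0⊕0 = 0
s8 (pos 8,9,10,11,12,13,14,15,24,25,26,27,28,29,30,31): 0⊕1⊕1⊕0⊕1⊕1⊕0⊕1⊕1⊕1⊕1⊕0⊕0⊕1⊕0⊕0 = 1
s16 (pos 16,17,18,19,20,21,22,23,24,25,26,27,28,29,30,31): 0⊕0⊕1⊕0⊕1⊕1⊕0⊕1⊕1⊕1⊕1⊕0⊕0⊕1⊕0⊕0 = 0
Syndrome s16…s1 = 01011 → error at position 11.
Flip position 11: 1110111011011010010110111100100 → 1110111011111010010110111100100

1110111011111010010110111100100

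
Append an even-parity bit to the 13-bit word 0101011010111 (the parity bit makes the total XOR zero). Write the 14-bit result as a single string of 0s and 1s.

XOR of the 13 data bits: 0⊕1⊕0⊕1⊕0⊕1⊕1⊕0⊕1⊕0⊕1⊕1⊕1 = 0
Parity bit = 0 (so all 14 bits XOR to 0).

01010110101110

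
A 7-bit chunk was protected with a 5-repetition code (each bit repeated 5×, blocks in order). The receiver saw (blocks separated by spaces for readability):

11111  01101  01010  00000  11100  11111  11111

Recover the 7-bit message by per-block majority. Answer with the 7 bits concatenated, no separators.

1100111

Block 1 (11111): 5 ones → 1
Block 2 (01101): 3 ones → 1
Block 3 (01010): 2 ones → 0
Block 4 (00000): 0 ones → 0
Block 5 (11100): 3 ones → 1
Block 6 (11111): 5 ones → 1
Block 7 (11111): 5 ones → 1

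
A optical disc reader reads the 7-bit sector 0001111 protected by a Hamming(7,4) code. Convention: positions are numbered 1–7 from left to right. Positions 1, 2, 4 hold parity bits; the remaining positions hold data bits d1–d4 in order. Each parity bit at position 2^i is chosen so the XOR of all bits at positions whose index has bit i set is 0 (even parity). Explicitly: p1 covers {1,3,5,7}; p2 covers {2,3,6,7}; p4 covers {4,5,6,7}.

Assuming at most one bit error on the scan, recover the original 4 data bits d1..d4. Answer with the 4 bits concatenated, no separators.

0111

s1 (pos 1,3,5,7): 0⊕0⊕1⊕1 = 0
s2 (pos 2,3,6,7): 0⊕0⊕1⊕1 = 0
s4 (pos 4,5,6,7): 1⊕1⊕1⊕1 = 0
Syndrome s4…s1 = 000 → no error.
Read data bits from positions 3,5,6,7: 0111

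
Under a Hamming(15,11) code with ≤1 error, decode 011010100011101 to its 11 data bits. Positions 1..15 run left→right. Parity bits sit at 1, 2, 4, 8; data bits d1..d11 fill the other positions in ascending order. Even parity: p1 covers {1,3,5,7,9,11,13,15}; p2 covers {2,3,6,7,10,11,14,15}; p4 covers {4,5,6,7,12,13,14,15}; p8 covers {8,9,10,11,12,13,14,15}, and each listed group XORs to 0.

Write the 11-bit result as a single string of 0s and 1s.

11110011101

s1 (pos 1,3,5,7,9,11,13,15): 0⊕1⊕1⊕1⊕0⊕1⊕1⊕1 = 0
s2 (pos 2,3,6,7,10,11,14,15): 1⊕1⊕0⊕1⊕0⊕1⊕0⊕1 = 1
s4 (pos 4,5,6,7,12,13,14,15): 0⊕1⊕0⊕1⊕1⊕1⊕0⊕1 = 1
s8 (pos 8,9,10,11,12,13,14,15): 0⊕0⊕0⊕1⊕1⊕1⊕0⊕1 = 0
Syndrome s8…s1 = 0110 → error at position 6.
Flip position 6: 011010100011101 → 011011100011101
Read data bits from positions 3,5,6,7,9,10,11,12,13,14,15: 11110011101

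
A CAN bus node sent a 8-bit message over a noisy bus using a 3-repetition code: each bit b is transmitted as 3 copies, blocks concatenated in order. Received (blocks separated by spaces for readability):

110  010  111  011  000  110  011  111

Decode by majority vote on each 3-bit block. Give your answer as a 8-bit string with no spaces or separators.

10110111

Block 1 (110): 2 ones → 1
Block 2 (010): 1 one → 0
Block 3 (111): 3 ones → 1
Block 4 (011): 2 ones → 1
Block 5 (000): 0 ones → 0
Block 6 (110): 2 ones → 1
Block 7 (011): 2 ones → 1
Block 8 (111): 3 ones → 1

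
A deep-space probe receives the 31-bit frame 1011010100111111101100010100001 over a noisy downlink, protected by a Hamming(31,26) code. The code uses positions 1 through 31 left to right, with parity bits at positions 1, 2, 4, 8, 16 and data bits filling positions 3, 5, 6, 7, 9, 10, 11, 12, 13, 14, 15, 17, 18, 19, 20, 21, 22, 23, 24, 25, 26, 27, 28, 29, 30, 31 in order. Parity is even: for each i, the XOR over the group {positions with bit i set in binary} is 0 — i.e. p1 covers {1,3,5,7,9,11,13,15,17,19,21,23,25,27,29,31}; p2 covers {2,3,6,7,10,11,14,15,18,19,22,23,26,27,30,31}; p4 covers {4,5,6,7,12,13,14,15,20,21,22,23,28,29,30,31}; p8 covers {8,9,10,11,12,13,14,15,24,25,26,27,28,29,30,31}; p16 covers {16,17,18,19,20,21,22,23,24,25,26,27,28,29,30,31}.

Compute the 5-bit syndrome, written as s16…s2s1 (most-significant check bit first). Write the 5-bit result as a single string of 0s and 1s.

s1 (pos 1,3,5,7,9,11,13,15,17,19,21,23,25,27,29,31): 1⊕1⊕0⊕0⊕0⊕1⊕1⊕1⊕1⊕1⊕0⊕0⊕0⊕0⊕0⊕1 = 0
s2 (pos 2,3,6,7,10,11,14,15,18,19,22,23,26,27,30,31): 0⊕1⊕1⊕0⊕0⊕1⊕1⊕1⊕0⊕1⊕0⊕0⊕1⊕0⊕0⊕1 = 0
s4 (pos 4,5,6,7,12,13,14,15,20,21,22,23,28,29,30,31): 1⊕0⊕1⊕0⊕1⊕1⊕1⊕1⊕1⊕0⊕0⊕0⊕0⊕0⊕0⊕1 = 0
s8 (pos 8,9,10,11,12,13,14,15,24,25,26,27,28,29,30,31): 1⊕0⊕0⊕1⊕1⊕1⊕1⊕1⊕1⊕0⊕1⊕0⊕0⊕0⊕0⊕1 = 1
s16 (pos 16,17,18,19,20,21,22,23,24,25,26,27,28,29,30,31): 1⊕1⊕0⊕1⊕1⊕0⊕0⊕0⊕1⊕0⊕1⊕0⊕0⊕0⊕0⊕1 = 1
Syndrome s16…s1 = 11000 → error at position 24.

11000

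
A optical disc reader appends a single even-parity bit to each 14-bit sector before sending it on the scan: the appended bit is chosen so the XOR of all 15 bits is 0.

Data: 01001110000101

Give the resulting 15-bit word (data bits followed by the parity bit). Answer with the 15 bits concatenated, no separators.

010011100001010

XOR of the 14 data bits: 0⊕1⊕0⊕0⊕1⊕1⊕1⊕0⊕0⊕0⊕0⊕1⊕0⊕1 = 0
Parity bit = 0 (so all 15 bits XOR to 0).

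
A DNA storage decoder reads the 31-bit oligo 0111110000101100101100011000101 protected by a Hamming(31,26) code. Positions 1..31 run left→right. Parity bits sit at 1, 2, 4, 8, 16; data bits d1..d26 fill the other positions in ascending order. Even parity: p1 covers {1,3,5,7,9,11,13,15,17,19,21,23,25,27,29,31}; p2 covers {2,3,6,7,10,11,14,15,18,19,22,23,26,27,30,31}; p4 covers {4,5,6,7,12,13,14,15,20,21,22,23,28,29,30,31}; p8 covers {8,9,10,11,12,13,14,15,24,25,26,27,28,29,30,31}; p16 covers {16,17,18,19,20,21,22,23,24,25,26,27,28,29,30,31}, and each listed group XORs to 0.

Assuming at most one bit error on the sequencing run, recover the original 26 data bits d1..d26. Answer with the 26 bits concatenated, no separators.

11100010110101100011010101

s1 (pos 1,3,5,7,9,11,13,15,17,19,21,23,25,27,29,31): 0⊕1⊕1⊕0⊕0⊕1⊕1⊕0⊕1⊕1⊕0⊕0⊕1⊕0⊕1⊕1 = 1
s2 (pos 2,3,6,7,10,11,14,15,18,19,22,23,26,27,30,31): 1⊕1⊕1⊕0⊕0⊕1⊕1⊕0⊕0⊕1⊕0⊕0⊕0⊕0⊕0⊕1 = 1
s4 (pos 4,5,6,7,12,13,14,15,20,21,22,23,28,29,30,31): 1⊕1⊕1⊕0⊕0⊕1⊕1⊕0⊕1⊕0⊕0⊕0⊕0⊕1⊕0⊕1 = 0
s8 (pos 8,9,10,11,12,13,14,15,24,25,26,27,28,29,30,31): 0⊕0⊕0⊕1⊕0⊕1⊕1⊕0⊕1⊕1⊕0⊕0⊕0⊕1⊕0⊕1 = 1
s16 (pos 16,17,18,19,20,21,22,23,24,25,26,27,28,29,30,31): 0⊕1⊕0⊕1⊕1⊕0⊕0⊕0⊕1⊕1⊕0⊕0⊕0⊕1⊕0⊕1 = 1
Syndrome s16…s1 = 11011 → error at position 27.
Flip position 27: 0111110000101100101100011000101 → 0111110000101100101100011010101
Read data bits from positions 3,5,6,7,9,10,11,12,13,14,15,17,18,19,20,21,22,23,24,25,26,27,28,29,30,31: 11100010110101100011010101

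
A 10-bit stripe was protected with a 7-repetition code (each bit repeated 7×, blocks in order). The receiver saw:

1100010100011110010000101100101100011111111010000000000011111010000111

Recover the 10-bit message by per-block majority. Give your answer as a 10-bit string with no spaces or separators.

Block 1 (1100010): 3 ones → 0
Block 2 (1000111): 4 ones → 1
Block 3 (1001000): 2 ones → 0
Block 4 (0101100): 3 ones → 0
Block 5 (1011000): 3 ones → 0
Block 6 (1111111): 7 ones → 1
Block 7 (1010000): 2 ones → 0
Block 8 (0000000): 0 ones → 0
Block 9 (1111101): 6 ones → 1
Block 10 (0000111): 3 ones → 0

0100010010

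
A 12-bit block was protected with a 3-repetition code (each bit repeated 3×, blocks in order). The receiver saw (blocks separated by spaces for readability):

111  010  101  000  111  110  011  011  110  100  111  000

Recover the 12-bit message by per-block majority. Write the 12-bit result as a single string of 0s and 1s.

101011111010

Block 1 (111): 3 ones → 1
Block 2 (010): 1 one → 0
Block 3 (101): 2 ones → 1
Block 4 (000): 0 ones → 0
Block 5 (111): 3 ones → 1
Block 6 (110): 2 ones → 1
Block 7 (011): 2 ones → 1
Block 8 (011): 2 ones → 1
Block 9 (110): 2 ones → 1
Block 10 (100): 1 one → 0
Block 11 (111): 3 ones → 1
Block 12 (000): 0 ones → 0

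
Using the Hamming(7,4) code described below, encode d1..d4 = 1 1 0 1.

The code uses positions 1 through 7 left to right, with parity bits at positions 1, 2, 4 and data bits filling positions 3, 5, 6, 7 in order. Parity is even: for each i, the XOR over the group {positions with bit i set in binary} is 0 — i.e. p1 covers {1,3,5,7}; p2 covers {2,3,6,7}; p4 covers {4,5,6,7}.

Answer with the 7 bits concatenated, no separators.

1010101

Place data at non-parity positions: p1 p2 1 p4 1 0 1
p1 (pos 1,3,5,7): XOR of data positions = 1⊕1⊕1 = 1
p2 (pos 2,3,6,7): XOR of data positions = 1⊕0⊕1 = 0
p4 (pos 4,5,6,7): XOR of data positions = 1⊕0⊕1 = 0
Codeword: 1010101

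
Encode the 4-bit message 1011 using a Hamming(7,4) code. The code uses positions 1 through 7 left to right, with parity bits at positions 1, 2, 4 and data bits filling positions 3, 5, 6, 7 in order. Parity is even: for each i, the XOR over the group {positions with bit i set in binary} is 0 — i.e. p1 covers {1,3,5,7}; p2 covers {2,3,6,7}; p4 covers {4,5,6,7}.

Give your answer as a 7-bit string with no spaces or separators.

Place data at non-parity positions: p1 p2 1 p4 0 1 1
p1 (pos 1,3,5,7): XOR of data positions = 1⊕0⊕1 = 0
p2 (pos 2,3,6,7): XOR of data positions = 1⊕1⊕1 = 1
p4 (pos 4,5,6,7): XOR of data positions = 0⊕1⊕1 = 0
Codeword: 0110011

0110011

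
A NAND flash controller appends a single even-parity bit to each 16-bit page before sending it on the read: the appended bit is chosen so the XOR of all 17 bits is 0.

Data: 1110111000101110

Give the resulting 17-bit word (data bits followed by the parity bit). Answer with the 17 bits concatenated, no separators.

11101110001011100

XOR of the 16 data bits: 1⊕1⊕1⊕0⊕1⊕1⊕1⊕0⊕0⊕0⊕1⊕0⊕1⊕1⊕1⊕0 = 0
Parity bit = 0 (so all 17 bits XOR to 0).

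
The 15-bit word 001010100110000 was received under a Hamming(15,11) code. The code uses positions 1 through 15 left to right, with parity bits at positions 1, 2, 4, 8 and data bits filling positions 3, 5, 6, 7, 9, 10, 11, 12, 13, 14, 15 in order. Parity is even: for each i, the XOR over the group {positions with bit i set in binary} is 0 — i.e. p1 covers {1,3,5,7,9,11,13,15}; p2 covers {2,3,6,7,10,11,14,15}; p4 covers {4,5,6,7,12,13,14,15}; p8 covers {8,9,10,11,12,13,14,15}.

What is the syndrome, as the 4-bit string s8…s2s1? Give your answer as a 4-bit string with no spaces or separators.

s1 (pos 1,3,5,7,9,11,13,15): 0⊕1⊕1⊕1⊕0⊕1⊕0⊕0 = 0
s2 (pos 2,3,6,7,10,11,14,15): 0⊕1⊕0⊕1⊕1⊕1⊕0⊕0 = 0
s4 (pos 4,5,6,7,12,13,14,15): 0⊕1⊕0⊕1⊕0⊕0⊕0⊕0 = 0
s8 (pos 8,9,10,11,12,13,14,15): 0⊕0⊕1⊕1⊕0⊕0⊕0⊕0 = 0
Syndrome s8…s1 = 0000 → no error.

0000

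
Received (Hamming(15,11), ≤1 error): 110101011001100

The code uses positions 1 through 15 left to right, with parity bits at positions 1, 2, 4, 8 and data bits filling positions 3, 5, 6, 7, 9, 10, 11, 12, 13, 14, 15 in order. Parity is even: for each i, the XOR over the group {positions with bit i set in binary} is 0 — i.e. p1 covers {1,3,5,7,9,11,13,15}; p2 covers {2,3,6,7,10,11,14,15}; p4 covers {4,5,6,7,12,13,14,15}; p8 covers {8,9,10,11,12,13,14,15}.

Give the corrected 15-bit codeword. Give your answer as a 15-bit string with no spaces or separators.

010101011001100

s1 (pos 1,3,5,7,9,11,13,15): 1⊕0⊕0⊕0⊕1⊕0⊕1⊕0 = 1
s2 (pos 2,3,6,7,10,11,14,15): 1⊕0⊕1⊕0⊕0⊕0⊕0⊕0 = 0
s4 (pos 4,5,6,7,12,13,14,15): 1⊕0⊕1⊕0⊕1⊕1⊕0⊕0 = 0
s8 (pos 8,9,10,11,12,13,14,15): 1⊕1⊕0⊕0⊕1⊕1⊕0⊕0 = 0
Syndrome s8…s1 = 0001 → error at position 1.
Flip position 1: 110101011001100 → 010101011001100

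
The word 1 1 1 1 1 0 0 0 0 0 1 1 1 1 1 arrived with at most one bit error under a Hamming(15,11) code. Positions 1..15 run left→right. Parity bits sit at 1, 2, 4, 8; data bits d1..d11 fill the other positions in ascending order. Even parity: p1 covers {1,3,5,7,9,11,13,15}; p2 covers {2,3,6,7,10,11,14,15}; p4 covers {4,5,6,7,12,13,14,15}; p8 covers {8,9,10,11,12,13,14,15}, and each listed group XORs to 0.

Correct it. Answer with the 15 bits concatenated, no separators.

s1 (pos 1,3,5,7,9,11,13,15): 1⊕1⊕1⊕0⊕0⊕1⊕1⊕1 = 0
s2 (pos 2,3,6,7,10,11,14,15): 1⊕1⊕0⊕0⊕0⊕1⊕1⊕1 = 1
s4 (pos 4,5,6,7,12,13,14,15): 1⊕1⊕0⊕0⊕1⊕1⊕1⊕1 = 0
s8 (pos 8,9,10,11,12,13,14,15): 0⊕0⊕0⊕1⊕1⊕1⊕1⊕1 = 1
Syndrome s8…s1 = 1010 → error at position 10.
Flip position 10: 111110000011111 → 111110000111111

111110000111111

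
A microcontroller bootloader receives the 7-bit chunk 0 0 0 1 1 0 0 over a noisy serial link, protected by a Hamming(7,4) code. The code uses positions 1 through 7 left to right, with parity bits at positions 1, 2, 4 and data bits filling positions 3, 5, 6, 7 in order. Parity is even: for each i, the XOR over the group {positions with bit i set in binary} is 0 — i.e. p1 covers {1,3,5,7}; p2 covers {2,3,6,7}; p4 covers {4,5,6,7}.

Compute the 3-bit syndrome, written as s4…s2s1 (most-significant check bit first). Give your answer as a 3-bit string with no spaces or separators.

s1 (pos 1,3,5,7): 0⊕0⊕1⊕0 = 1
s2 (pos 2,3,6,7): 0⊕0⊕0⊕0 = 0
s4 (pos 4,5,6,7): 1⊕1⊕0⊕0 = 0
Syndrome s4…s1 = 001 → error at position 1.

001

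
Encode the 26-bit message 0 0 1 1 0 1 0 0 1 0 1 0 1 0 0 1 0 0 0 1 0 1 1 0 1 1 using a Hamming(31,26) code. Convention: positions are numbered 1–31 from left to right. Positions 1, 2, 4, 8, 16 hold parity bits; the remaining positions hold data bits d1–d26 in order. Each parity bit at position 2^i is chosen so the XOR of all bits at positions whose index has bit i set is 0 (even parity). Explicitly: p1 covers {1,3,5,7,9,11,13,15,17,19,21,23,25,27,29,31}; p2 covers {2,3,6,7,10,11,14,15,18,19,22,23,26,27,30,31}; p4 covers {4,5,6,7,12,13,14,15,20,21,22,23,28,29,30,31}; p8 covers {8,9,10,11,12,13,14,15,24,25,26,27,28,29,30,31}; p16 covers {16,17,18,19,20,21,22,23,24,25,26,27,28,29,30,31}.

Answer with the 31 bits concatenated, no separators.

1000011001001011010010001011011

Place data at non-parity positions: p1 p2 0 p4 0 1 1 p8 0 1 0 0 1 0 1 p16 0 1 0 0 1 0 0 0 1 0 1 1 0 1 1
p1 (pos 1,3,5,7,9,11,13,15,17,19,21,23,25,27,29,31): XOR of data positions = 0⊕0⊕1⊕0⊕0⊕1⊕1⊕0⊕0⊕1⊕0⊕1⊕1⊕0⊕1 = 1
p2 (pos 2,3,6,7,10,11,14,15,18,19,22,23,26,27,30,31): XOR of data positions = 0⊕1⊕1⊕1⊕0⊕0⊕1⊕1⊕0⊕0⊕0⊕0⊕1⊕1⊕1 = 0
p4 (pos 4,5,6,7,12,13,14,15,20,21,22,23,28,29,30,31): XOR of data positions = 0⊕1⊕1⊕0⊕1⊕0⊕1⊕0⊕1⊕0⊕0⊕1⊕0⊕1⊕1 = 0
p8 (pos 8,9,10,11,12,13,14,15,24,25,26,27,28,29,30,31): XOR of data positions = 0⊕1⊕0⊕0⊕1⊕0⊕1⊕0⊕1⊕0⊕1⊕1⊕0⊕1⊕1 = 0
p16 (pos 16,17,18,19,20,21,22,23,24,25,26,27,28,29,30,31): XOR of data positions = 0⊕1⊕0⊕0⊕1⊕0⊕0⊕0⊕1⊕0⊕1⊕1⊕0⊕1⊕1 = 1
Codeword: 1000011001001011010010001011011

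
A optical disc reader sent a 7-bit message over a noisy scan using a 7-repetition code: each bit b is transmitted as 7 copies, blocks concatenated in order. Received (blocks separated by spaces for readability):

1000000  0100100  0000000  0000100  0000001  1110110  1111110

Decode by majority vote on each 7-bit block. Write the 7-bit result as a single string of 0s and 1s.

Block 1 (1000000): 1 one → 0
Block 2 (0100100): 2 ones → 0
Block 3 (0000000): 0 ones → 0
Block 4 (0000100): 1 one → 0
Block 5 (0000001): 1 one → 0
Block 6 (1110110): 5 ones → 1
Block 7 (1111110): 6 ones → 1

0000011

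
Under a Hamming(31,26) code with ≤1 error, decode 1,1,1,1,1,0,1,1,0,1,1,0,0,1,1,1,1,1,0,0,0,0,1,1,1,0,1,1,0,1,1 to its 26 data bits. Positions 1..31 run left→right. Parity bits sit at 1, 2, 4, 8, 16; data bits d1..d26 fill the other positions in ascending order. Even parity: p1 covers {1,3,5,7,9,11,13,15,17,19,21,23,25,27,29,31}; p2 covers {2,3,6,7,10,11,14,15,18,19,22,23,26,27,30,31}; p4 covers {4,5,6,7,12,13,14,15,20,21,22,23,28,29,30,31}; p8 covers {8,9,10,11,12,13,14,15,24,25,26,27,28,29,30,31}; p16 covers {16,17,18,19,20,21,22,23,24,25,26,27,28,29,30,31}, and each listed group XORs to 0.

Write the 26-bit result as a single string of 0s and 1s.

11010110111110000111011011

s1 (pos 1,3,5,7,9,11,13,15,17,19,21,23,25,27,29,31): 1⊕1⊕1⊕1⊕0⊕1⊕0⊕1⊕1⊕0⊕0⊕1⊕1⊕1⊕0⊕1 = 1
s2 (pos 2,3,6,7,10,11,14,15,18,19,22,23,26,27,30,31): 1⊕1⊕0⊕1⊕1⊕1⊕1⊕1⊕1⊕0⊕0⊕1⊕0⊕1⊕1⊕1 = 0
s4 (pos 4,5,6,7,12,13,14,15,20,21,22,23,28,29,30,31): 1⊕1⊕0⊕1⊕0⊕0⊕1⊕1⊕0⊕0⊕0⊕1⊕1⊕0⊕1⊕1 = 1
s8 (pos 8,9,10,11,12,13,14,15,24,25,26,27,28,29,30,31): 1⊕0⊕1⊕1⊕0⊕0⊕1⊕1⊕1⊕1⊕0⊕1⊕1⊕0⊕1⊕1 = 1
s16 (pos 16,17,18,19,20,21,22,23,24,25,26,27,28,29,30,31): 1⊕1⊕1⊕0⊕0⊕0⊕0⊕1⊕1⊕1⊕0⊕1⊕1⊕0⊕1⊕1 = 0
Syndrome s16…s1 = 01101 → error at position 13.
Flip position 13: 1111101101100111110000111011011 → 1111101101101111110000111011011
Read data bits from positions 3,5,6,7,9,10,11,12,13,14,15,17,18,19,20,21,22,23,24,25,26,27,28,29,30,31: 11010110111110000111011011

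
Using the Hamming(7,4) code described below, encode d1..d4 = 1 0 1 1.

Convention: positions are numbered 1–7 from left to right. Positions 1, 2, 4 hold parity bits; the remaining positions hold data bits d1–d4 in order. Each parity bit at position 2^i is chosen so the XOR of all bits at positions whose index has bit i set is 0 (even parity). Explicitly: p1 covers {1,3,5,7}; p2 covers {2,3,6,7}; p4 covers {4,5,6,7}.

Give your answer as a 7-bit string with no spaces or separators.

Place data at non-parity positions: p1 p2 1 p4 0 1 1
p1 (pos 1,3,5,7): XOR of data positions = 1⊕0⊕1 = 0
p2 (pos 2,3,6,7): XOR of data positions = 1⊕1⊕1 = 1
p4 (pos 4,5,6,7): XOR of data positions = 0⊕1⊕1 = 0
Codeword: 0110011

0110011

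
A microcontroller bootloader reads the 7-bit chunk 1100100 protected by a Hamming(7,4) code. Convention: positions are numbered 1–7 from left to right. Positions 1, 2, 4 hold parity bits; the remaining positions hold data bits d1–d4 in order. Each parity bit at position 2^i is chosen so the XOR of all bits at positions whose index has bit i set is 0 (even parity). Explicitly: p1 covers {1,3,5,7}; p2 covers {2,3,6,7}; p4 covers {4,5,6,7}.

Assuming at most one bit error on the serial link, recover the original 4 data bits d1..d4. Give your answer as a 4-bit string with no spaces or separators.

0110

s1 (pos 1,3,5,7): 1⊕0⊕1⊕0 = 0
s2 (pos 2,3,6,7): 1⊕0⊕0⊕0 = 1
s4 (pos 4,5,6,7): 0⊕1⊕0⊕0 = 1
Syndrome s4…s1 = 110 → error at position 6.
Flip position 6: 1100100 → 1100110
Read data bits from positions 3,5,6,7: 0110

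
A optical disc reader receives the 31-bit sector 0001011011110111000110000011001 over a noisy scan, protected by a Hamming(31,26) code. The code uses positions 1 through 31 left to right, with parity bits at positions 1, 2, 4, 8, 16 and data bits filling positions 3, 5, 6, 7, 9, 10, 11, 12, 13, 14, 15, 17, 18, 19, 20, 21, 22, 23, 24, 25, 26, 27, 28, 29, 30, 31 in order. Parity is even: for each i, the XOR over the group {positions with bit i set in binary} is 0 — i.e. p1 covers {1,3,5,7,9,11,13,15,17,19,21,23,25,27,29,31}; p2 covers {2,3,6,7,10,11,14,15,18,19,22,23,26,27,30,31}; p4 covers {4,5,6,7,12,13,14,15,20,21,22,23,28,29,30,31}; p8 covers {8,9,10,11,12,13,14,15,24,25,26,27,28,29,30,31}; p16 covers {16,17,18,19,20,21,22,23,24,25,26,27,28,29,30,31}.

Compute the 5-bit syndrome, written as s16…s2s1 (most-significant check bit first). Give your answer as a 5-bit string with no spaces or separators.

01001

s1 (pos 1,3,5,7,9,11,13,15,17,19,21,23,25,27,29,31): 0⊕0⊕0⊕1⊕1⊕1⊕0⊕1⊕0⊕0⊕1⊕0⊕0⊕1⊕0⊕1 = 1
s2 (pos 2,3,6,7,10,11,14,15,18,19,22,23,26,27,30,31): 0⊕0⊕1⊕1⊕1⊕1⊕1⊕1⊕0⊕0⊕0⊕0⊕0⊕1⊕0⊕1 = 0
s4 (pos 4,5,6,7,12,13,14,15,20,21,22,23,28,29,30,31): 1⊕0⊕1⊕1⊕1⊕0⊕1⊕1⊕1⊕1⊕0⊕0⊕1⊕0⊕0⊕1 = 0
s8 (pos 8,9,10,11,12,13,14,15,24,25,26,27,28,29,30,31): 0⊕1⊕1⊕1⊕1⊕0⊕1⊕1⊕0⊕0⊕0⊕1⊕1⊕0⊕0⊕1 = 1
s16 (pos 16,17,18,19,20,21,22,23,24,25,26,27,28,29,30,31): 1⊕0⊕0⊕0⊕1⊕1⊕0⊕0⊕0⊕0⊕0⊕1⊕1⊕0⊕0⊕1 = 0
Syndrome s16…s1 = 01001 → error at position 9.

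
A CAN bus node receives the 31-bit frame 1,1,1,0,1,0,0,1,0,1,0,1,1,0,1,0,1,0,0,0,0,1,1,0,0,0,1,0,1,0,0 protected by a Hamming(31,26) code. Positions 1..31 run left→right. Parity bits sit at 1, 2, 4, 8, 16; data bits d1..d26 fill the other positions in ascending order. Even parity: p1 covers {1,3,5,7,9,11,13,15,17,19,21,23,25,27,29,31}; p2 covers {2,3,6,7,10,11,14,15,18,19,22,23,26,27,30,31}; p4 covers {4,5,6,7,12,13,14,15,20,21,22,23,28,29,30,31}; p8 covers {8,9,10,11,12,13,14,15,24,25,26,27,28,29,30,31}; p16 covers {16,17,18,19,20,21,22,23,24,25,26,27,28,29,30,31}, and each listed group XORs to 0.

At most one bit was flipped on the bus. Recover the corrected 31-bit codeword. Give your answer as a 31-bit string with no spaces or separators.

s1 (pos 1,3,5,7,9,11,13,15,17,19,21,23,25,27,29,31): 1⊕1⊕1⊕0⊕0⊕0⊕1⊕1⊕1⊕0⊕0⊕1⊕0⊕1⊕1⊕0 = 1
s2 (pos 2,3,6,7,10,11,14,15,18,19,22,23,26,27,30,31): 1⊕1⊕0⊕0⊕1⊕0⊕0⊕1⊕0⊕0⊕1⊕1⊕0⊕1⊕0⊕0 = 1
s4 (pos 4,5,6,7,12,13,14,15,20,21,22,23,28,29,30,31): 0⊕1⊕0⊕0⊕1⊕1⊕0⊕1⊕0⊕0⊕1⊕1⊕0⊕1⊕0⊕0 = 1
s8 (pos 8,9,10,11,12,13,14,15,24,25,26,27,28,29,30,31): 1⊕0⊕1⊕0⊕1⊕1⊕0⊕1⊕0⊕0⊕0⊕1⊕0⊕1⊕0⊕0 = 1
s16 (pos 16,17,18,19,20,21,22,23,24,25,26,27,28,29,30,31): 0⊕1⊕0⊕0⊕0⊕0⊕1⊕1⊕0⊕0⊕0⊕1⊕0⊕1⊕0⊕0 = 1
Syndrome s16…s1 = 11111 → error at position 31.
Flip position 31: 1110100101011010100001100010100 → 1110100101011010100001100010101

1110100101011010100001100010101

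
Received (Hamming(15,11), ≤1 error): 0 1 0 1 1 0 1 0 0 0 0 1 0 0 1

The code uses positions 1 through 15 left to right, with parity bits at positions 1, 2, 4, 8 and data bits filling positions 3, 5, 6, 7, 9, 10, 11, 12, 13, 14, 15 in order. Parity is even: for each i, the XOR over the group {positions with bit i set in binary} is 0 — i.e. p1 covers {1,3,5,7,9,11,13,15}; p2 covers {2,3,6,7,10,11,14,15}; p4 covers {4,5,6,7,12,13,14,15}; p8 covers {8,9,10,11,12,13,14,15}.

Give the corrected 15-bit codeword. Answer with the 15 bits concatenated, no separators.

s1 (pos 1,3,5,7,9,11,13,15): 0⊕0⊕1⊕1⊕0⊕0⊕0⊕1 = 1
s2 (pos 2,3,6,7,10,11,14,15): 1⊕0⊕0⊕1⊕0⊕0⊕0⊕1 = 1
s4 (pos 4,5,6,7,12,13,14,15): 1⊕1⊕0⊕1⊕1⊕0⊕0⊕1 = 1
s8 (pos 8,9,10,11,12,13,14,15): 0⊕0⊕0⊕0⊕1⊕0⊕0⊕1 = 0
Syndrome s8…s1 = 0111 → error at position 7.
Flip position 7: 010110100001001 → 010110000001001

010110000001001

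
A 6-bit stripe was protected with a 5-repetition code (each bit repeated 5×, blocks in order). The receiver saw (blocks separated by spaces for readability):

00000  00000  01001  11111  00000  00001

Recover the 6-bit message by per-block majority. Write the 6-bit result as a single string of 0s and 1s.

Block 1 (00000): 0 ones → 0
Block 2 (00000): 0 ones → 0
Block 3 (01001): 2 ones → 0
Block 4 (11111): 5 ones → 1
Block 5 (00000): 0 ones → 0
Block 6 (00001): 1 one → 0

000100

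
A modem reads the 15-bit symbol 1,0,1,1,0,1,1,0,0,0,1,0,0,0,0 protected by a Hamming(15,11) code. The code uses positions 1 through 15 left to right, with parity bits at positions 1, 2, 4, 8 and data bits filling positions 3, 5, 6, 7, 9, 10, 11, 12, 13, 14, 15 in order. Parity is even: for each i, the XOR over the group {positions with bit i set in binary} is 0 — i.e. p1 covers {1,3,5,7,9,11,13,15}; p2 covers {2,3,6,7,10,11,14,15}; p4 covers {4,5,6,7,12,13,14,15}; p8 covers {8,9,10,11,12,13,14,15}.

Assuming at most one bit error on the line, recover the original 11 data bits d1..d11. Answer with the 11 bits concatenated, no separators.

10110011000

s1 (pos 1,3,5,7,9,11,13,15): 1⊕1⊕0⊕1⊕0⊕1⊕0⊕0 = 0
s2 (pos 2,3,6,7,10,11,14,15): 0⊕1⊕1⊕1⊕0⊕1⊕0⊕0 = 0
s4 (pos 4,5,6,7,12,13,14,15): 1⊕0⊕1⊕1⊕0⊕0⊕0⊕0 = 1
s8 (pos 8,9,10,11,12,13,14,15): 0⊕0⊕0⊕1⊕0⊕0⊕0⊕0 = 1
Syndrome s8…s1 = 1100 → error at position 12.
Flip position 12: 101101100010000 → 101101100011000
Read data bits from positions 3,5,6,7,9,10,11,12,13,14,15: 10110011000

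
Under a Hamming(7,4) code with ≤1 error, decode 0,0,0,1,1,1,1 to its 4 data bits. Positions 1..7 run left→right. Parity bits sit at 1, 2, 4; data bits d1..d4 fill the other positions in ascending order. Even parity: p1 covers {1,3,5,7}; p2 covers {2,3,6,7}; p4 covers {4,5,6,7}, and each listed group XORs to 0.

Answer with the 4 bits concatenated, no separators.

0111

s1 (pos 1,3,5,7): 0⊕0⊕1⊕1 = 0
s2 (pos 2,3,6,7): 0⊕0⊕1⊕1 = 0
s4 (pos 4,5,6,7): 1⊕1⊕1⊕1 = 0
Syndrome s4…s1 = 000 → no error.
Read data bits from positions 3,5,6,7: 0111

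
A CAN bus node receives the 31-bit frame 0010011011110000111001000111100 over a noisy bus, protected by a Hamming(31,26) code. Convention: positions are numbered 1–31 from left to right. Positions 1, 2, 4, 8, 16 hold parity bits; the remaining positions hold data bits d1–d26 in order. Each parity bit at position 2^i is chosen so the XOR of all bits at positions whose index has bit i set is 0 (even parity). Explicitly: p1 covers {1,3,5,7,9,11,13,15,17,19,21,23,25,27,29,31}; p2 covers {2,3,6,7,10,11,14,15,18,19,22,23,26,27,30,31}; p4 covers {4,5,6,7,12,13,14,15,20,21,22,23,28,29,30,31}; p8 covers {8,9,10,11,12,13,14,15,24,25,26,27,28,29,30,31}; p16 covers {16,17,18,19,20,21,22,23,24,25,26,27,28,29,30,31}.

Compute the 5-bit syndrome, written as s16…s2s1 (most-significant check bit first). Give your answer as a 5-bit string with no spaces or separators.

s1 (pos 1,3,5,7,9,11,13,15,17,19,21,23,25,27,29,31): 0⊕1⊕0⊕1⊕1⊕1⊕0⊕0⊕1⊕1⊕0⊕0⊕0⊕1⊕1⊕0 = 0
s2 (pos 2,3,6,7,10,11,14,15,18,19,22,23,26,27,30,31): 0⊕1⊕1⊕1⊕1⊕1⊕0⊕0⊕1⊕1⊕1⊕0⊕1⊕1⊕0⊕0 = 0
s4 (pos 4,5,6,7,12,13,14,15,20,21,22,23,28,29,30,31): 0⊕0⊕1⊕1⊕1⊕0⊕0⊕0⊕0⊕0⊕1⊕0⊕1⊕1⊕0⊕0 = 0
s8 (pos 8,9,10,11,12,13,14,15,24,25,26,27,28,29,30,31): 0⊕1⊕1⊕1⊕1⊕0⊕0⊕0⊕0⊕0⊕1⊕1⊕1⊕1⊕0⊕0 = 0
s16 (pos 16,17,18,19,20,21,22,23,24,25,26,27,28,29,30,31): 0⊕1⊕1⊕1⊕0⊕0⊕1⊕0⊕0⊕0⊕1⊕1⊕1⊕1⊕0⊕0 = 0
Syndrome s16…s1 = 00000 → no error.

00000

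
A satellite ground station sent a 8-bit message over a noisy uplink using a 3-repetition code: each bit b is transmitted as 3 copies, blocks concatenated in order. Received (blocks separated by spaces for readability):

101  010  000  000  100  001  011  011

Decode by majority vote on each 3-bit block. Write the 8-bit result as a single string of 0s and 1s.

10000011

Block 1 (101): 2 ones → 1
Block 2 (010): 1 one → 0
Block 3 (000): 0 ones → 0
Block 4 (000): 0 ones → 0
Block 5 (100): 1 one → 0
Block 6 (001): 1 one → 0
Block 7 (011): 2 ones → 1
Block 8 (011): 2 ones → 1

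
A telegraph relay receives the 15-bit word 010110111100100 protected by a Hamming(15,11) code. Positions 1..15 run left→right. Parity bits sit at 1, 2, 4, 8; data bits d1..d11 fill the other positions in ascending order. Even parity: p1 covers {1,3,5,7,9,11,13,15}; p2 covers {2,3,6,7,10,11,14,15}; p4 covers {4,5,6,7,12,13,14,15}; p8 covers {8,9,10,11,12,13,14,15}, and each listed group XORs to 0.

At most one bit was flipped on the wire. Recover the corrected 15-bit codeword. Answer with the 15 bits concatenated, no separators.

s1 (pos 1,3,5,7,9,11,13,15): 0⊕0⊕1⊕1⊕1⊕0⊕1⊕0 = 0
s2 (pos 2,3,6,7,10,11,14,15): 1⊕0⊕0⊕1⊕1⊕0⊕0⊕0 = 1
s4 (pos 4,5,6,7,12,13,14,15): 1⊕1⊕0⊕1⊕0⊕1⊕0⊕0 = 0
s8 (pos 8,9,10,11,12,13,14,15): 1⊕1⊕1⊕0⊕0⊕1⊕0⊕0 = 0
Syndrome s8…s1 = 0010 → error at position 2.
Flip position 2: 010110111100100 → 000110111100100

000110111100100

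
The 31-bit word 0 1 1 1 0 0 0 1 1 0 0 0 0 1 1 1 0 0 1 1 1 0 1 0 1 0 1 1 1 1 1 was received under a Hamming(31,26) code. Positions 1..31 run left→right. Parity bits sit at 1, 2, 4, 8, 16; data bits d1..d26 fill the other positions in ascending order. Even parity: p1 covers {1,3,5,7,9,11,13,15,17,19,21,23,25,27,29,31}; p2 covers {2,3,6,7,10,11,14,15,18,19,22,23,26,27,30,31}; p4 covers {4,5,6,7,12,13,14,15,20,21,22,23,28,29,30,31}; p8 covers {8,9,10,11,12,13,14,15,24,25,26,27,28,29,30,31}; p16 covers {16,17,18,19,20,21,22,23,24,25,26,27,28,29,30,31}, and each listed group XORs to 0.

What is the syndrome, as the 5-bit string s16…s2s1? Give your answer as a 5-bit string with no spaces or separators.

10010

s1 (pos 1,3,5,7,9,11,13,15,17,19,21,23,25,27,29,31): 0⊕1⊕0⊕0⊕1⊕0⊕0⊕1⊕0⊕1⊕1⊕1⊕1⊕1⊕1⊕1 = 0
s2 (pos 2,3,6,7,10,11,14,15,18,19,22,23,26,27,30,31): 1⊕1⊕0⊕0⊕0⊕0⊕1⊕1⊕0⊕1⊕0⊕1⊕0⊕1⊕1⊕1 = 1
s4 (pos 4,5,6,7,12,13,14,15,20,21,22,23,28,29,30,31): 1⊕0⊕0⊕0⊕0⊕0⊕1⊕1⊕1⊕1⊕0⊕1⊕1⊕1⊕1⊕1 = 0
s8 (pos 8,9,10,11,12,13,14,15,24,25,26,27,28,29,30,31): 1⊕1⊕0⊕0⊕0⊕0⊕1⊕1⊕0⊕1⊕0⊕1⊕1⊕1⊕1⊕1 = 0
s16 (pos 16,17,18,19,20,21,22,23,24,25,26,27,28,29,30,31): 1⊕0⊕0⊕1⊕1⊕1⊕0⊕1⊕0⊕1⊕0⊕1⊕1⊕1⊕1⊕1 = 1
Syndrome s16…s1 = 10010 → error at position 18.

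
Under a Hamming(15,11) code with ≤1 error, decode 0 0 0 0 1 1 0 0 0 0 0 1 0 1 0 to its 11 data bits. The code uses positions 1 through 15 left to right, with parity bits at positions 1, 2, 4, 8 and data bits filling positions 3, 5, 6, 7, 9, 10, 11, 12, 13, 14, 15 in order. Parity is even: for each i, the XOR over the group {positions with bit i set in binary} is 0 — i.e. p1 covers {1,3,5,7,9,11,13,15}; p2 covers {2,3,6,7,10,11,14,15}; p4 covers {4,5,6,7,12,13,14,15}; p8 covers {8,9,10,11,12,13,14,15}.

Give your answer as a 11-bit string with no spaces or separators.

01100001010

s1 (pos 1,3,5,7,9,11,13,15): 0⊕0⊕1⊕0⊕0⊕0⊕0⊕0 = 1
s2 (pos 2,3,6,7,10,11,14,15): 0⊕0⊕1⊕0⊕0⊕0⊕1⊕0 = 0
s4 (pos 4,5,6,7,12,13,14,15): 0⊕1⊕1⊕0⊕1⊕0⊕1⊕0 = 0
s8 (pos 8,9,10,11,12,13,14,15): 0⊕0⊕0⊕0⊕1⊕0⊕1⊕0 = 0
Syndrome s8…s1 = 0001 → error at position 1.
Flip position 1: 000011000001010 → 100011000001010
Read data bits from positions 3,5,6,7,9,10,11,12,13,14,15: 01100001010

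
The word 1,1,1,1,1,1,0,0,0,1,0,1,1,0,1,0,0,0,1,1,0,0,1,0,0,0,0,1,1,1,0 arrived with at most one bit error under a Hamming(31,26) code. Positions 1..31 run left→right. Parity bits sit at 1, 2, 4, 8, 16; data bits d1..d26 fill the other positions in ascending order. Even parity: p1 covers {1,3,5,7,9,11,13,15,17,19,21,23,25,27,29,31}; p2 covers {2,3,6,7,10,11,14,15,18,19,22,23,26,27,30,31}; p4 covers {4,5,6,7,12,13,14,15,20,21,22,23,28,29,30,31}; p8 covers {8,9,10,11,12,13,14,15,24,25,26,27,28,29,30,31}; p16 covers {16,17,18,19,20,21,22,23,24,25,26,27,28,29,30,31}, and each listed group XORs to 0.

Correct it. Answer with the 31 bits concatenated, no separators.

1111110001001010001100100001110

s1 (pos 1,3,5,7,9,11,13,15,17,19,21,23,25,27,29,31): 1⊕1⊕1⊕0⊕0⊕0⊕1⊕1⊕0⊕1⊕0⊕1⊕0⊕0⊕1⊕0 = 0
s2 (pos 2,3,6,7,10,11,14,15,18,19,22,23,26,27,30,31): 1⊕1⊕1⊕0⊕1⊕0⊕0⊕1⊕0⊕1⊕0⊕1⊕0⊕0⊕1⊕0 = 0
s4 (pos 4,5,6,7,12,13,14,15,20,21,22,23,28,29,30,31): 1⊕1⊕1⊕0⊕1⊕1⊕0⊕1⊕1⊕0⊕0⊕1⊕1⊕1⊕1⊕0 = 1
s8 (pos 8,9,10,11,12,13,14,15,24,25,26,27,28,29,30,31): 0⊕0⊕1⊕0⊕1⊕1⊕0⊕1⊕0⊕0⊕0⊕0⊕1⊕1⊕1⊕0 = 1
s16 (pos 16,17,18,19,20,21,22,23,24,25,26,27,28,29,30,31): 0⊕0⊕0⊕1⊕1⊕0⊕0⊕1⊕0⊕0⊕0⊕0⊕1⊕1⊕1⊕0 = 0
Syndrome s16…s1 = 01100 → error at position 12.
Flip position 12: 1111110001011010001100100001110 → 1111110001001010001100100001110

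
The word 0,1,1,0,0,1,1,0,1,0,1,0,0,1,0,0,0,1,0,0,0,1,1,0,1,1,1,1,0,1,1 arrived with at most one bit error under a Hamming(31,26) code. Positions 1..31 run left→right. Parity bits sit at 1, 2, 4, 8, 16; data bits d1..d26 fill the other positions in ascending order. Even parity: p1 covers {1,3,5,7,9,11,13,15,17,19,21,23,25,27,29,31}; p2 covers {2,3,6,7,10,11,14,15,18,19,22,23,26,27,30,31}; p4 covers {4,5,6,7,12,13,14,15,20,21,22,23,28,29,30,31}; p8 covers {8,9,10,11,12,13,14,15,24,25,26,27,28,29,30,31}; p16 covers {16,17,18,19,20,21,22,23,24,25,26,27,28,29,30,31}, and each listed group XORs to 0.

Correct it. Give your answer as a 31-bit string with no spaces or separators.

0110011010100100010001101011011

s1 (pos 1,3,5,7,9,11,13,15,17,19,21,23,25,27,29,31): 0⊕1⊕0⊕1⊕1⊕1⊕0⊕0⊕0⊕0⊕0⊕1⊕1⊕1⊕0⊕1 = 0
s2 (pos 2,3,6,7,10,11,14,15,18,19,22,23,26,27,30,31): 1⊕1⊕1⊕1⊕0⊕1⊕1⊕0⊕1⊕0⊕1⊕1⊕1⊕1⊕1⊕1 = 1
s4 (pos 4,5,6,7,12,13,14,15,20,21,22,23,28,29,30,31): 0⊕0⊕1⊕1⊕0⊕0⊕1⊕0⊕0⊕0⊕1⊕1⊕1⊕0⊕1⊕1 = 0
s8 (pos 8,9,10,11,12,13,14,15,24,25,26,27,28,29,30,31): 0⊕1⊕0⊕1⊕0⊕0⊕1⊕0⊕0⊕1⊕1⊕1⊕1⊕0⊕1⊕1 = 1
s16 (pos 16,17,18,19,20,21,22,23,24,25,26,27,28,29,30,31): 0⊕0⊕1⊕0⊕0⊕0⊕1⊕1⊕0⊕1⊕1⊕1⊕1⊕0⊕1⊕1 = 1
Syndrome s16…s1 = 11010 → error at position 26.
Flip position 26: 0110011010100100010001101111011 → 0110011010100100010001101011011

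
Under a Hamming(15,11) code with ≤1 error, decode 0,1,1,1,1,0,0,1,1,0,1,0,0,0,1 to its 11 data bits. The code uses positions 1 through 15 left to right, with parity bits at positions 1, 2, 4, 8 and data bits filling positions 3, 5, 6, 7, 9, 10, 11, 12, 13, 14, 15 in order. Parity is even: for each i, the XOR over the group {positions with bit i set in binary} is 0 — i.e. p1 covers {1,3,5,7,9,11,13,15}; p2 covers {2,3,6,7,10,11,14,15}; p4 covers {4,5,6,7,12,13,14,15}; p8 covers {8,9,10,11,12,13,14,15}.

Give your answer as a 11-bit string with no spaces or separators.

s1 (pos 1,3,5,7,9,11,13,15): 0⊕1⊕1⊕0⊕1⊕1⊕0⊕1 = 1
s2 (pos 2,3,6,7,10,11,14,15): 1⊕1⊕0⊕0⊕0⊕1⊕0⊕1 = 0
s4 (pos 4,5,6,7,12,13,14,15): 1⊕1⊕0⊕0⊕0⊕0⊕0⊕1 = 1
s8 (pos 8,9,10,11,12,13,14,15): 1⊕1⊕0⊕1⊕0⊕0⊕0⊕1 = 0
Syndrome s8…s1 = 0101 → error at position 5.
Flip position 5: 011110011010001 → 011100011010001
Read data bits from positions 3,5,6,7,9,10,11,12,13,14,15: 10001010001

10001010001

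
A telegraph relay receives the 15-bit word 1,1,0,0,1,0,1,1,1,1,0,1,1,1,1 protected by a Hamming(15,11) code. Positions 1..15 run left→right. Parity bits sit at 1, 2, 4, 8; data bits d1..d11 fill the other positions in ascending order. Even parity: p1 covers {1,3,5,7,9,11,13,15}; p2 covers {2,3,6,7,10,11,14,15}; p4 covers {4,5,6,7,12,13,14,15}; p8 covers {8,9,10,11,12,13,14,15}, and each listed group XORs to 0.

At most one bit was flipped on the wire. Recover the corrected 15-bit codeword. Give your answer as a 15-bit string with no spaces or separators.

110010111001111

s1 (pos 1,3,5,7,9,11,13,15): 1⊕0⊕1⊕1⊕1⊕0⊕1⊕1 = 0
s2 (pos 2,3,6,7,10,11,14,15): 1⊕0⊕0⊕1⊕1⊕0⊕1⊕1 = 1
s4 (pos 4,5,6,7,12,13,14,15): 0⊕1⊕0⊕1⊕1⊕1⊕1⊕1 = 0
s8 (pos 8,9,10,11,12,13,14,15): 1⊕1⊕1⊕0⊕1⊕1⊕1⊕1 = 1
Syndrome s8…s1 = 1010 → error at position 10.
Flip position 10: 110010111101111 → 110010111001111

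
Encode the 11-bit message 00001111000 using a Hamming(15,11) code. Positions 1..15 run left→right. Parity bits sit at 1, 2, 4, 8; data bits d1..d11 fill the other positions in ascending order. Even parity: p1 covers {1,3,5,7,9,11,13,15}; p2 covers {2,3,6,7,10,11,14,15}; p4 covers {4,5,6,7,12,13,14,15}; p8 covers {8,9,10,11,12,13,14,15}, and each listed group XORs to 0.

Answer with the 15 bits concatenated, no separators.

Place data at non-parity positions: p1 p2 0 p4 0 0 0 p8 1 1 1 1 0 0 0
p1 (pos 1,3,5,7,9,11,13,15): XOR of data positions = 0⊕0⊕0⊕1⊕1⊕0⊕0 = 0
p2 (pos 2,3,6,7,10,11,14,15): XOR of data positions = 0⊕0⊕0⊕1⊕1⊕0⊕0 = 0
p4 (pos 4,5,6,7,12,13,14,15): XOR of data positions = 0⊕0⊕0⊕1⊕0⊕0⊕0 = 1
p8 (pos 8,9,10,11,12,13,14,15): XOR of data positions = 1⊕1⊕1⊕1⊕0⊕0⊕0 = 0
Codeword: 000100001111000

000100001111000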